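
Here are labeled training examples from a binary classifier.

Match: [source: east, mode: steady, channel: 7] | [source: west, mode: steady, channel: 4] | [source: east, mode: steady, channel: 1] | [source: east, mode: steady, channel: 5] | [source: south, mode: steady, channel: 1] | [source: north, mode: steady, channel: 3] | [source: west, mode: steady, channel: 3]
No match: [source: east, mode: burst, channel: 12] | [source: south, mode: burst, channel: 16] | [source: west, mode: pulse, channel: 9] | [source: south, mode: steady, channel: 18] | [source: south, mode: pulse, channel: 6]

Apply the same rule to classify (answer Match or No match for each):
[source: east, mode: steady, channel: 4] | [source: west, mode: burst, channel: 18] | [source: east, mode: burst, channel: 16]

The classifier is using: mode is steady AND channel ≤ 7.

Match, No match, No match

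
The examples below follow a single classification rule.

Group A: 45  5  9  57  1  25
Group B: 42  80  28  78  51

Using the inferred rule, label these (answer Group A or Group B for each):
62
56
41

Rule: ≡ 1 (mod 4). This holds for each 'Group A' example and fails for each 'Group B' one.

Group B, Group B, Group A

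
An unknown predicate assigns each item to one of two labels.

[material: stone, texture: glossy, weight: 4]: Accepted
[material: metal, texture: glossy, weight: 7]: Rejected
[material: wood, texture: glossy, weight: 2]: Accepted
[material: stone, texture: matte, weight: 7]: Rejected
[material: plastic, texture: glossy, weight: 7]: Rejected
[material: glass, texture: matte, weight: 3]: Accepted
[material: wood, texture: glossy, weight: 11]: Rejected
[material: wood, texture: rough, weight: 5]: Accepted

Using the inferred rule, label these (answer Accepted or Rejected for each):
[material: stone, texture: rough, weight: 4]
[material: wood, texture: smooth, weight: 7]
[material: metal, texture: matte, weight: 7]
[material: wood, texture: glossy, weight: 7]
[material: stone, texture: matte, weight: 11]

The simplest hypothesis consistent with all the labels is: weight ≤ 5.
Accepted: [material: stone, texture: rough, weight: 4], since weight = 4.
Rejected: [material: wood, texture: smooth, weight: 7], since weight = 7.
Rejected: [material: metal, texture: matte, weight: 7], since weight = 7.
Rejected: [material: wood, texture: glossy, weight: 7], since weight = 7.
Rejected: [material: stone, texture: matte, weight: 11], since weight = 11.

Accepted, Rejected, Rejected, Rejected, Rejected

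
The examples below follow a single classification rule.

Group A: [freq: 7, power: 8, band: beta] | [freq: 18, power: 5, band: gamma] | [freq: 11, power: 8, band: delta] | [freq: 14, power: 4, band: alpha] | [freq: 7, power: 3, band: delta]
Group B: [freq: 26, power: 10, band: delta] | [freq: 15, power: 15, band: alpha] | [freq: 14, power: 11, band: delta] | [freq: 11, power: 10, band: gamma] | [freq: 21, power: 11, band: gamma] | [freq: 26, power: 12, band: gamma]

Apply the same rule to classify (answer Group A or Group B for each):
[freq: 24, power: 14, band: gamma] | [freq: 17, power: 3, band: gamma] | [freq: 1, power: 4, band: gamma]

The simplest hypothesis consistent with all the labels is: power ≤ 8.
[freq: 24, power: 14, band: gamma] → power = 14 → Group B.
[freq: 17, power: 3, band: gamma] → power = 3 → Group A.
[freq: 1, power: 4, band: gamma] → power = 4 → Group A.

Group B, Group A, Group A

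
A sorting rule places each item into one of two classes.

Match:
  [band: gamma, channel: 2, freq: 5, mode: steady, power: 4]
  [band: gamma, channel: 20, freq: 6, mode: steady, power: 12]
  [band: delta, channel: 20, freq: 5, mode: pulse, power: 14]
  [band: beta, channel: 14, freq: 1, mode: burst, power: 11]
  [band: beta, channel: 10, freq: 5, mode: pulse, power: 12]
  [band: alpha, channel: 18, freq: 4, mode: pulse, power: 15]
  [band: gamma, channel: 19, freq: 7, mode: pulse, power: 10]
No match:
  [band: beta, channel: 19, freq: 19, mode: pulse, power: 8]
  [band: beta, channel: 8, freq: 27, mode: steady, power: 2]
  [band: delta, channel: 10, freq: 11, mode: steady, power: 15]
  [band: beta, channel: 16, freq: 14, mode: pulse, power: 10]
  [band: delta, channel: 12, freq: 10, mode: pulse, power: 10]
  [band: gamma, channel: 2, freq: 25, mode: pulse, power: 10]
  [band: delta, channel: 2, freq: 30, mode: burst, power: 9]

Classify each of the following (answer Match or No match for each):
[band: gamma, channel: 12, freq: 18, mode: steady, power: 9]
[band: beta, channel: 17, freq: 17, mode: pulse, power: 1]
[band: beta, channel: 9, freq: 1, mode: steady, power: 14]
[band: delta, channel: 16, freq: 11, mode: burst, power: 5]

No match, No match, Match, No match

The distinguishing property — freq ≤ 7 — holds for all the 'Match' cases and none of the 'No match' cases.
[band: gamma, channel: 12, freq: 18, mode: steady, power: 9]: freq = 18, does not satisfy this → No match.
[band: beta, channel: 17, freq: 17, mode: pulse, power: 1]: freq = 17, does not satisfy this → No match.
[band: beta, channel: 9, freq: 1, mode: steady, power: 14]: freq = 1, passes → Match.
[band: delta, channel: 16, freq: 11, mode: burst, power: 5]: freq = 11, does not satisfy this → No match.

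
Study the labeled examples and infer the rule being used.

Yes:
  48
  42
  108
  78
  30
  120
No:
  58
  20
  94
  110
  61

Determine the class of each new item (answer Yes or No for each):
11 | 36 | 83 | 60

No, Yes, No, Yes

The distinguishing property — multiple of 3 — holds for all the 'Yes' cases and none of the 'No' cases.
11: 11 = 3·3 + 2 — does not satisfy this, so No. 36: 36 = 3·12 — matches, so Yes. 83: 83 = 3·27 + 2 — does not satisfy this, so No. 60: 60 = 3·20 — matches, so Yes.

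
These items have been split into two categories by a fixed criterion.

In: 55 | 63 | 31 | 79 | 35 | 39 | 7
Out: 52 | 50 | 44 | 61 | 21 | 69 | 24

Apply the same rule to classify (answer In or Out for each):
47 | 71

In, In

The simplest hypothesis consistent with all the labels is: ≡ 3 (mod 4).
47 — 47 mod 4 = 3, hence In. 71 — 71 mod 4 = 3, hence In.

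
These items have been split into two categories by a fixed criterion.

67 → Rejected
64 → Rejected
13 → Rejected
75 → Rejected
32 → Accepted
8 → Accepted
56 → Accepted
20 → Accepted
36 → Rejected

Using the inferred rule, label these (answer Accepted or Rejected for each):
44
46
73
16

The pattern is that an item is 'Accepted' exactly when: ≡ 2 (mod 3).

Accepted, Rejected, Rejected, Rejected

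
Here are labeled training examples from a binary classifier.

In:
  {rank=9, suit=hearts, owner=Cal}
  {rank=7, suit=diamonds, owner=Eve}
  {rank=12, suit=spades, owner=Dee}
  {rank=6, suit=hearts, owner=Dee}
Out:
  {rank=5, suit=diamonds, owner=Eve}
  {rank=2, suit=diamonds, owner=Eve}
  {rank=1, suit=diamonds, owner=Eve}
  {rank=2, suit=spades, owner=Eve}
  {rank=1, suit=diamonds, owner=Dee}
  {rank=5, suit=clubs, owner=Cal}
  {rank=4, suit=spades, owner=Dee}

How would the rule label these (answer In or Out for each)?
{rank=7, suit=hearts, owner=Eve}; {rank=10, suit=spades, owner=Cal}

All 'In' examples share one property — rank ≥ 6 — and every 'Out' example lacks it.
In: {rank=7, suit=hearts, owner=Eve}, since rank = 7.
In: {rank=10, suit=spades, owner=Cal}, since rank = 10.

In, In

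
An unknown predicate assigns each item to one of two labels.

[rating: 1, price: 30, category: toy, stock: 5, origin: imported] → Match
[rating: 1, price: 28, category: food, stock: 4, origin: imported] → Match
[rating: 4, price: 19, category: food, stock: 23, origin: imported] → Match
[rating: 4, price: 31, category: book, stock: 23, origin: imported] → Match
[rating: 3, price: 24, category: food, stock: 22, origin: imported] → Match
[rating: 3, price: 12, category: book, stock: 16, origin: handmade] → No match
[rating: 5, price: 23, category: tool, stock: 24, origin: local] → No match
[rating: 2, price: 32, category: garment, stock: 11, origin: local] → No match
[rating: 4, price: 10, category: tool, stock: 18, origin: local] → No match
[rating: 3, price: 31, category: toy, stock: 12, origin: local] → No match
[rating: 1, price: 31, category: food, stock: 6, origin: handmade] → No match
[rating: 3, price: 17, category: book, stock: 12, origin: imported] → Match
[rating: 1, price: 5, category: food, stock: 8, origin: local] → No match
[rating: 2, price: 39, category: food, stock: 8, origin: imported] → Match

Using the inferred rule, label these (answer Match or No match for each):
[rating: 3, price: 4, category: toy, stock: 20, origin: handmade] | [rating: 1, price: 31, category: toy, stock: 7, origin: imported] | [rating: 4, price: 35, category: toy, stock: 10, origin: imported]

The common property of the 'Match' items is: origin is imported. No 'No match' item has it.

No match, Match, Match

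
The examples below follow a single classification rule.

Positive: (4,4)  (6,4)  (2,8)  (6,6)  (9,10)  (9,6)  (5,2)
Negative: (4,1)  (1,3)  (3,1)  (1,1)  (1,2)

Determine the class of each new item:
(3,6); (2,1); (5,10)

The common property of the 'Positive' items is: sum ≥ 7. No 'Negative' item has it.

Positive, Negative, Positive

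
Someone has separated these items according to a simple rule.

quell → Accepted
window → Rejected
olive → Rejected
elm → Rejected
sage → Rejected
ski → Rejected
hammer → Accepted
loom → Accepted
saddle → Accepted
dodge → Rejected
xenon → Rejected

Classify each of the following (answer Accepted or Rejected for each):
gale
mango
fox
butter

Rejected, Rejected, Rejected, Accepted

One predicate separates the groups cleanly: has a double letter.
gale → no doubled letter → Rejected.
mango → no doubled letter → Rejected.
fox → no doubled letter → Rejected.
butter → 'tt' doubled → Accepted.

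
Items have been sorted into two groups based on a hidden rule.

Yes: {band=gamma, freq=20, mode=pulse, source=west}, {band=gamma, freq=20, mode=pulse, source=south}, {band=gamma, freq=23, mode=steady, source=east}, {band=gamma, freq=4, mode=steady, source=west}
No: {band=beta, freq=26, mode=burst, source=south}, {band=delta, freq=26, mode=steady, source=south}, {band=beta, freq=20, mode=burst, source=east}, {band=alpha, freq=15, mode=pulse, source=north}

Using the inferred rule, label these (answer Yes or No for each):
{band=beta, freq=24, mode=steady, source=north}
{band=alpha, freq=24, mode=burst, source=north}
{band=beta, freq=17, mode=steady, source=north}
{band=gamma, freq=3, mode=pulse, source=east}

The common property of the 'Yes' items is: band is gamma. No 'No' item has it.
{band=beta, freq=24, mode=steady, source=north}: No (band is beta). {band=alpha, freq=24, mode=burst, source=north}: No (band is alpha). {band=beta, freq=17, mode=steady, source=north}: No (band is beta). {band=gamma, freq=3, mode=pulse, source=east}: Yes (band is gamma).

No, No, No, Yes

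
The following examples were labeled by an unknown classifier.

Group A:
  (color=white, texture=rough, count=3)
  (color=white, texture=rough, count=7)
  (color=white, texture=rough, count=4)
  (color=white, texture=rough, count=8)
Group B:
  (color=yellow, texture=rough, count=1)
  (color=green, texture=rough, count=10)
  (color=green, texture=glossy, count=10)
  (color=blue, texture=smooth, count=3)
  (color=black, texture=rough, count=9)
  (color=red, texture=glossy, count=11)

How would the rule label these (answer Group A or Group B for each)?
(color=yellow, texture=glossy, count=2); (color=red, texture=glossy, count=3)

Group B, Group B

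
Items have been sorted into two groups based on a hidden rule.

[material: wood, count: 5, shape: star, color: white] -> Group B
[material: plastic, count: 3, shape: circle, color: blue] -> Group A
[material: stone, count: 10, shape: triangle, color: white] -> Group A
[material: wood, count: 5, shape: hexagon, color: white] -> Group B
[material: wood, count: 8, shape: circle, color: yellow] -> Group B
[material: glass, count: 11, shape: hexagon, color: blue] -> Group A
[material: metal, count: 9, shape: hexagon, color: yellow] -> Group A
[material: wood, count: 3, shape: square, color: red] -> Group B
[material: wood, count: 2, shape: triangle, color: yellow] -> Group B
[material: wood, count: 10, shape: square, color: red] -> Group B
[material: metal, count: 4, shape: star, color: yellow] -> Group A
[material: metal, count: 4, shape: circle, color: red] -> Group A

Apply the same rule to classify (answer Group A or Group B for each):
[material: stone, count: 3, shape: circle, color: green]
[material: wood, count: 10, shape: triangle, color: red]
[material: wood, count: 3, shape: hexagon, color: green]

Every 'Group A' example satisfies: material is not wood. None of the 'Group B' examples do.
[material: stone, count: 3, shape: circle, color: green]: Group A (material is stone).
[material: wood, count: 10, shape: triangle, color: red]: Group B (material is wood).
[material: wood, count: 3, shape: hexagon, color: green]: Group B (material is wood).

Group A, Group B, Group B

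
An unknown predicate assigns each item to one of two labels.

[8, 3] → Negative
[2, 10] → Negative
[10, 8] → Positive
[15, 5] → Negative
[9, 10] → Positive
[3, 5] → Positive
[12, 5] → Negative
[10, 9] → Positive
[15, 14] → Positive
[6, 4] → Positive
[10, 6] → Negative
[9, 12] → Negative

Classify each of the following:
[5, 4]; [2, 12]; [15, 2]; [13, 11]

Positive, Negative, Negative, Positive

'Positive' ⟺ |first − second| ≤ 2.
[5, 4]: |5−4| = 1, has this property → Positive.
[2, 12]: |2−12| = 10, does not pass → Negative.
[15, 2]: |15−2| = 13, does not pass → Negative.
[13, 11]: |13−11| = 2, has this property → Positive.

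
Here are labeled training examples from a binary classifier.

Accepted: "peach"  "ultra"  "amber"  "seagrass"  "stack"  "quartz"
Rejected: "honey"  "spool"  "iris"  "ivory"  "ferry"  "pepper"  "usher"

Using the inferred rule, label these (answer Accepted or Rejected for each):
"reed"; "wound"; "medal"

Rejected, Rejected, Accepted

The simplest hypothesis consistent with all the labels is: contains 'a'.
"reed": no 'a' — doesn't match, so Rejected. "wound": no 'a' — doesn't match, so Rejected. "medal": has 'a' — qualifies, so Accepted.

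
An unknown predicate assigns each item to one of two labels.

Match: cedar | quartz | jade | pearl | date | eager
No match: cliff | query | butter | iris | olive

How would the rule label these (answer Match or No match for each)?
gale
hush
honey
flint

Match, No match, No match, No match

Checking candidate rules against both groups, what survives is: contains 'a'.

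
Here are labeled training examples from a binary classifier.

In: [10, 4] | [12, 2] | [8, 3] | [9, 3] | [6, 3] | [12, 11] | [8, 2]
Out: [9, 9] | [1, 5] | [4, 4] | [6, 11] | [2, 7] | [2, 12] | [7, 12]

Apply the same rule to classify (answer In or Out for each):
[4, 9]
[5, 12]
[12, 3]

Out, Out, In

Checking candidate rules against both groups, what survives is: first > second.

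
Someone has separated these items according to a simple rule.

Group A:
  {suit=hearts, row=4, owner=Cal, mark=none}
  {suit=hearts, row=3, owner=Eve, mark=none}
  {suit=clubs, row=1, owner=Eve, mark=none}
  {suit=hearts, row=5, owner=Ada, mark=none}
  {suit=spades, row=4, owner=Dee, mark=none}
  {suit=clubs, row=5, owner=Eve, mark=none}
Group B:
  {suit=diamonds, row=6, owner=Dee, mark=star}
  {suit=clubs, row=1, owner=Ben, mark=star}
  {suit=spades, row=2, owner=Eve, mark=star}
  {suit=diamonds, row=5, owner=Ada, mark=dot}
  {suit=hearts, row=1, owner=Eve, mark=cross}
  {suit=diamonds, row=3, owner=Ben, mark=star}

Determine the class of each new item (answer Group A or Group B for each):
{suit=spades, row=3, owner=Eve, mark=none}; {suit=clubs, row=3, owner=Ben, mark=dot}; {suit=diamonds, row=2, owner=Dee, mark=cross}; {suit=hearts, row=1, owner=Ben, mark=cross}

Every 'Group A' example satisfies: mark is none. None of the 'Group B' examples do.
{suit=spades, row=3, owner=Eve, mark=none}: mark is none, checks out → Group A.
{suit=clubs, row=3, owner=Ben, mark=dot}: mark is dot, fails this test → Group B.
{suit=diamonds, row=2, owner=Dee, mark=cross}: mark is cross, fails this test → Group B.
{suit=hearts, row=1, owner=Ben, mark=cross}: mark is cross, fails this test → Group B.

Group A, Group B, Group B, Group B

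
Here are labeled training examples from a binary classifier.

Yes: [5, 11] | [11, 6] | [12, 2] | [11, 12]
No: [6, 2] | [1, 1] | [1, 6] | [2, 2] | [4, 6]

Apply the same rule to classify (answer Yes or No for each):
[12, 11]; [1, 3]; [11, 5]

A rule that fits every label: sum ≥ 14 — true of each 'Yes' example, false of each 'No' one.

Yes, No, Yes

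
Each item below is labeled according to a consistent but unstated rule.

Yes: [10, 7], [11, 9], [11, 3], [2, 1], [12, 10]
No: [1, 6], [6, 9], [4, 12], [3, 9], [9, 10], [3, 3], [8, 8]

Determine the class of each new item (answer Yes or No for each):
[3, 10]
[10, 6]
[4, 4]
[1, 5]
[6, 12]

No, Yes, No, No, No

Rule: first > second. This holds for each 'Yes' example and fails for each 'No' one.
[3, 10]: 3 < 10 — lacks this property, so No.
[10, 6]: 10 > 6 — satisfies this, so Yes.
[4, 4]: 4 = 4 — lacks this property, so No.
[1, 5]: 1 < 5 — lacks this property, so No.
[6, 12]: 6 < 12 — lacks this property, so No.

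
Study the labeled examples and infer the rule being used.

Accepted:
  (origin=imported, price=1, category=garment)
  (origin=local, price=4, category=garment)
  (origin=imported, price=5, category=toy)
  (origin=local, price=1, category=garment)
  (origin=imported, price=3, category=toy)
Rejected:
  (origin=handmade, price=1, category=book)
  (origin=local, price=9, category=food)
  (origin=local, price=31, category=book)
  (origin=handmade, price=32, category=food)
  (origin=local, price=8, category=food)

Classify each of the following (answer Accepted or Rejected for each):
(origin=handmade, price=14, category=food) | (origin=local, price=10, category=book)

Rejected, Rejected

Every 'Accepted' example satisfies: category is toy OR category is garment. None of the 'Rejected' examples do.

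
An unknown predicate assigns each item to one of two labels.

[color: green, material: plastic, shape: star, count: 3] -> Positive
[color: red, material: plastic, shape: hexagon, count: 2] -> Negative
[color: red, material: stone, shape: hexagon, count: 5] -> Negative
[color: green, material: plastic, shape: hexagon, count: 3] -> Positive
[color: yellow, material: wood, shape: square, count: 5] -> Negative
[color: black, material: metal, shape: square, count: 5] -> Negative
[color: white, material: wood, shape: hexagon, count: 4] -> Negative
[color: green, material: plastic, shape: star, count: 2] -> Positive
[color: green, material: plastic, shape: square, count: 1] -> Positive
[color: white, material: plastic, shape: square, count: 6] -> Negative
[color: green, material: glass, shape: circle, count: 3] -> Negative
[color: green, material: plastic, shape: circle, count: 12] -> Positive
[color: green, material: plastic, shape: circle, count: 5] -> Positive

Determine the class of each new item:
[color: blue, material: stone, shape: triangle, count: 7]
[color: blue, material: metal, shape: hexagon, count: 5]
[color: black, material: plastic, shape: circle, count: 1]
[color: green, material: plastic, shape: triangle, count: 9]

Negative, Negative, Negative, Positive

Every 'Positive' example satisfies: color is green AND material is plastic. None of the 'Negative' examples do.
[color: blue, material: stone, shape: triangle, count: 7]: color is blue, material is stone, does not satisfy this → Negative.
[color: blue, material: metal, shape: hexagon, count: 5]: color is blue, material is metal, does not satisfy this → Negative.
[color: black, material: plastic, shape: circle, count: 1]: color is black, material is plastic, does not satisfy this → Negative.
[color: green, material: plastic, shape: triangle, count: 9]: color is green, material is plastic, meets the rule → Positive.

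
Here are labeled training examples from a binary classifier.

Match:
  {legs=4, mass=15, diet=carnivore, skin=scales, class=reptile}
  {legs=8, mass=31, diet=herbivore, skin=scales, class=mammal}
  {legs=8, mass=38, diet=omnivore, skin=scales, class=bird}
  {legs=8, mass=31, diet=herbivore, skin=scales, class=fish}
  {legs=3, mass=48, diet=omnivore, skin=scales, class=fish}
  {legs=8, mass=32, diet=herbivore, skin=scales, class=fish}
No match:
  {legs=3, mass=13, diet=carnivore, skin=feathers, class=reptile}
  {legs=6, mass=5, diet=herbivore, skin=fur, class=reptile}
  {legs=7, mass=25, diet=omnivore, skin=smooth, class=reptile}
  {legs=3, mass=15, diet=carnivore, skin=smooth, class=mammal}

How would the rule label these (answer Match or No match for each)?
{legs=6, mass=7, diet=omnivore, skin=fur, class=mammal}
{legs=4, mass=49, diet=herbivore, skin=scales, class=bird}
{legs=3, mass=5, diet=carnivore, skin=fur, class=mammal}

A rule that fits every label: skin is scales — true of each 'Match' example, false of each 'No match' one.
{legs=6, mass=7, diet=omnivore, skin=fur, class=mammal}: No match (skin is fur). {legs=4, mass=49, diet=herbivore, skin=scales, class=bird}: Match (skin is scales). {legs=3, mass=5, diet=carnivore, skin=fur, class=mammal}: No match (skin is fur).

No match, Match, No match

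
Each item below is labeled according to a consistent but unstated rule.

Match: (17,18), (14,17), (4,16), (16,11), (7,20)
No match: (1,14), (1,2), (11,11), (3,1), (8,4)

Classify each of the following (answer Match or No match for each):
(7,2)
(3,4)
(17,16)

The pattern is that an item is 'Match' exactly when: max ≥ 16.
(7,2) — max 7, hence No match. (3,4) — max 4, hence No match. (17,16) — max 17, hence Match.

No match, No match, Match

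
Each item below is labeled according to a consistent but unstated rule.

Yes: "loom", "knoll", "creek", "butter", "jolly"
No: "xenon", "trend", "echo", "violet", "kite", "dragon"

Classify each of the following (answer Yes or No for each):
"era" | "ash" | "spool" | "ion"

No, No, Yes, No

Checking candidate rules against both groups, what survives is: has a double letter.
"era" — no doubled letter, hence No.
"ash" — no doubled letter, hence No.
"spool" — 'oo' doubled, hence Yes.
"ion" — no doubled letter, hence No.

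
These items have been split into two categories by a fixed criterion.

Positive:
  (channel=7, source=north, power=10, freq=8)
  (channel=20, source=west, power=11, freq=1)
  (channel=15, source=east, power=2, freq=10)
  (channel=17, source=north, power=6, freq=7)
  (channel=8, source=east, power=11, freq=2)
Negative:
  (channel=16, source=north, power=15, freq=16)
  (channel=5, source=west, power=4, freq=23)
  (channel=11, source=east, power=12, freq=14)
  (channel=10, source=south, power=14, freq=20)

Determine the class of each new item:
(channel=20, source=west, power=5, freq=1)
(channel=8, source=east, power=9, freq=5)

One predicate separates the groups cleanly: freq ≤ 10.
(channel=20, source=west, power=5, freq=1) → freq = 1 → Positive.
(channel=8, source=east, power=9, freq=5) → freq = 5 → Positive.

Positive, Positive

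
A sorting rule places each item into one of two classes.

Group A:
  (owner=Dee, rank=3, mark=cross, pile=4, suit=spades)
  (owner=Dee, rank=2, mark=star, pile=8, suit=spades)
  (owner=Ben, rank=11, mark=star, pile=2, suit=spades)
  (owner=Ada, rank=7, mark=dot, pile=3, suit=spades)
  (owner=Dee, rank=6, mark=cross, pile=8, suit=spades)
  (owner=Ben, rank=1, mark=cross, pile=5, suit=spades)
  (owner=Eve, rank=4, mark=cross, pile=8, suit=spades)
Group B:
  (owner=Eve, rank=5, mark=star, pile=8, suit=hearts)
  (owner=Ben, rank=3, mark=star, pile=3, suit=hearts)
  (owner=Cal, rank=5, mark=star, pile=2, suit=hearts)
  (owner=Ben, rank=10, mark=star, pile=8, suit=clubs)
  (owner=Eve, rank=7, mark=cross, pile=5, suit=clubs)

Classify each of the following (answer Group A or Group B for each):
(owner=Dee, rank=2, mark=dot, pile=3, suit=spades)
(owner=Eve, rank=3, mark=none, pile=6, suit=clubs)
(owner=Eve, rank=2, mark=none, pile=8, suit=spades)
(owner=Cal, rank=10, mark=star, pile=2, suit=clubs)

Looking at the examples, the only property every 'Group A' case has and every 'Group B' case lacks is: suit is spades.
(owner=Dee, rank=2, mark=dot, pile=3, suit=spades): suit is spades — passes, so Group A. (owner=Eve, rank=3, mark=none, pile=6, suit=clubs): suit is clubs — does not satisfy this, so Group B. (owner=Eve, rank=2, mark=none, pile=8, suit=spades): suit is spades — passes, so Group A. (owner=Cal, rank=10, mark=star, pile=2, suit=clubs): suit is clubs — does not satisfy this, so Group B.

Group A, Group B, Group A, Group B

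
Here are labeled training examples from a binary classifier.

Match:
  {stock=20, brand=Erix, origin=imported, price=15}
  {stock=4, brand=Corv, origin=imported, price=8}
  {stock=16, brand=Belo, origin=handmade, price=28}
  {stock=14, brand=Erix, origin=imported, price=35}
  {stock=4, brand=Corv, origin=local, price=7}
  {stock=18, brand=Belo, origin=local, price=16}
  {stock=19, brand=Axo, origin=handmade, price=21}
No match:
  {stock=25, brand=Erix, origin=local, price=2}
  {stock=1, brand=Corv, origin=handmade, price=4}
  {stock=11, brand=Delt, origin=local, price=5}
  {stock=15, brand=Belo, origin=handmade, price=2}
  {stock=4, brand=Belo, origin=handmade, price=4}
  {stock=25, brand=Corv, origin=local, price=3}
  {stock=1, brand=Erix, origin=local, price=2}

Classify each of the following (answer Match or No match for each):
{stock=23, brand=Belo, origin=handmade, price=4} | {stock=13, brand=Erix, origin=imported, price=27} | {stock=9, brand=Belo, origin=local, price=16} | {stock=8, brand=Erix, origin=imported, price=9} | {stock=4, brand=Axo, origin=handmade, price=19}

No match, Match, Match, Match, Match

The simplest hypothesis consistent with all the labels is: price ≥ 7.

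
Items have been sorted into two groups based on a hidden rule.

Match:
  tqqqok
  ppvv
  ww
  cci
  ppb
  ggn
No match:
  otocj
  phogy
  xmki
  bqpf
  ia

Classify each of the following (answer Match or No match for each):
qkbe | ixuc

Comparing the two groups points to one rule — has a double letter.

No match, No match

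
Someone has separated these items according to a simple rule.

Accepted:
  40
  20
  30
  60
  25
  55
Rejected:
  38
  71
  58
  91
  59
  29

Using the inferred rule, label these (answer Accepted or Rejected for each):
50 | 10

The common property of the 'Accepted' items is: multiple of 5. No 'Rejected' item has it.
50: Accepted (50 = 5·10).
10: Accepted (10 = 5·2).

Accepted, Accepted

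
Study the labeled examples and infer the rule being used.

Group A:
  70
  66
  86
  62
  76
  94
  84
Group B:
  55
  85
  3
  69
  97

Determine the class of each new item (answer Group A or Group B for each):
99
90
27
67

Group B, Group A, Group B, Group B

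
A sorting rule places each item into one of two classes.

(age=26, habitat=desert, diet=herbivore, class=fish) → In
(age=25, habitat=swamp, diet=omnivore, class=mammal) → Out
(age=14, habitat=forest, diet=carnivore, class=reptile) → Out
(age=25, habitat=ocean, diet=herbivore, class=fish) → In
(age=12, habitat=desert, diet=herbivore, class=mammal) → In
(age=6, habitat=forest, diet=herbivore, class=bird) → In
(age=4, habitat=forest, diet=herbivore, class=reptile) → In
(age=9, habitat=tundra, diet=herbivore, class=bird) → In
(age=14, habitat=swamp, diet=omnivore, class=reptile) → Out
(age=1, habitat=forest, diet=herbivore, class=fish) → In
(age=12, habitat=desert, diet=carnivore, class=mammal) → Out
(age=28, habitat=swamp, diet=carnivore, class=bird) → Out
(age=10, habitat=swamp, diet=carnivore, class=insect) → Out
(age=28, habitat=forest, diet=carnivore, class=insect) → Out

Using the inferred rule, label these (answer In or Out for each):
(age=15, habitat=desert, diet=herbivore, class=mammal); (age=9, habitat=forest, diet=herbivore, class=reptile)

'In' ⟺ diet is herbivore.
(age=15, habitat=desert, diet=herbivore, class=mammal) — diet is herbivore, hence In. (age=9, habitat=forest, diet=herbivore, class=reptile) — diet is herbivore, hence In.

In, In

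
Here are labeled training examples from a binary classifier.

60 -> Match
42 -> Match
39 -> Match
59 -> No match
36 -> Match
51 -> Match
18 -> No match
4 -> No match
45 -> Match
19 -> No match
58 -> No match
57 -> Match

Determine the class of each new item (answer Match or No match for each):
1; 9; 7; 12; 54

All 'Match' examples share one property — multiple of 3 AND at least 19 — and every 'No match' example lacks it.

No match, No match, No match, No match, Match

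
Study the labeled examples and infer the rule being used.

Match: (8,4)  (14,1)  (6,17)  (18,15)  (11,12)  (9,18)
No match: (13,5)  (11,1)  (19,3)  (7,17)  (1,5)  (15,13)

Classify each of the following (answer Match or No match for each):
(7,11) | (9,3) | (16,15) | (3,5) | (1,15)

One predicate separates the groups cleanly: product is even.
(7,11): 7·11 = 77, doesn't qualify → No match.
(9,3): 9·3 = 27, doesn't qualify → No match.
(16,15): 16·15 = 240, satisfies this → Match.
(3,5): 3·5 = 15, doesn't qualify → No match.
(1,15): 1·15 = 15, doesn't qualify → No match.

No match, No match, Match, No match, No match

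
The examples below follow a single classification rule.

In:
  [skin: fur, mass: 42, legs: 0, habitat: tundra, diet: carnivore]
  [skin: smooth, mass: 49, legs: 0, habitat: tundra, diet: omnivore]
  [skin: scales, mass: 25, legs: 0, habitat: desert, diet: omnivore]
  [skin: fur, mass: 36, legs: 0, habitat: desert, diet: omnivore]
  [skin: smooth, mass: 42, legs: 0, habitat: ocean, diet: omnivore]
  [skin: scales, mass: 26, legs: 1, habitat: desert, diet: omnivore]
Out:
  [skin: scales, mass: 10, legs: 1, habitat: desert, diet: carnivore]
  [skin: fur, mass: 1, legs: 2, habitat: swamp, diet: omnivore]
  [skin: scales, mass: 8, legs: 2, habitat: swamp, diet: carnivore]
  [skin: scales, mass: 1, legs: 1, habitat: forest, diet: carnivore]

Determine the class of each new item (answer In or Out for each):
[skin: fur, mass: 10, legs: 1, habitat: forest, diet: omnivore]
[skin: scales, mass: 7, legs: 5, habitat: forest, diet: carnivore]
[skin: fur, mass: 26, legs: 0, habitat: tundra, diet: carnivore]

One predicate separates the groups cleanly: mass ≥ 25.
[skin: fur, mass: 10, legs: 1, habitat: forest, diet: omnivore]: mass = 10 — does not fit, so Out. [skin: scales, mass: 7, legs: 5, habitat: forest, diet: carnivore]: mass = 7 — does not fit, so Out. [skin: fur, mass: 26, legs: 0, habitat: tundra, diet: carnivore]: mass = 26 — passes, so In.

Out, Out, In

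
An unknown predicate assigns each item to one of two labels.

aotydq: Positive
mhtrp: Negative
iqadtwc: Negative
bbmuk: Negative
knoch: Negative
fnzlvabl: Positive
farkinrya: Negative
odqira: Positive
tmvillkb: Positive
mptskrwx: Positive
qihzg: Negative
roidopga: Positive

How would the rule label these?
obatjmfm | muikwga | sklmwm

Positive, Negative, Positive

The distinguishing property — even length — holds for all the 'Positive' cases and none of the 'Negative' cases.
obatjmfm — length 8, hence Positive. muikwga — length 7, hence Negative. sklmwm — length 6, hence Positive.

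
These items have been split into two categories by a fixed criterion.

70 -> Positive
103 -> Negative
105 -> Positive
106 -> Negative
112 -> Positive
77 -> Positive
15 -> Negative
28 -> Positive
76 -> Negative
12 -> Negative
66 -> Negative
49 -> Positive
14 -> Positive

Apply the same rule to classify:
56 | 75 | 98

Positive, Negative, Positive

The simplest hypothesis consistent with all the labels is: multiple of 7.
56: 56 = 7·8, passes → Positive.
75: 75 = 7·10 + 5, does not pass → Negative.
98: 98 = 7·14, passes → Positive.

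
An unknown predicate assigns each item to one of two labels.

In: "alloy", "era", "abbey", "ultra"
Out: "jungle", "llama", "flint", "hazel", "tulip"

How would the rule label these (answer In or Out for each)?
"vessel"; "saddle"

The rule appears to be: starts with a vowel.
"vessel": starts with 'v' — does not pass, so Out.
"saddle": starts with 's' — does not pass, so Out.

Out, Out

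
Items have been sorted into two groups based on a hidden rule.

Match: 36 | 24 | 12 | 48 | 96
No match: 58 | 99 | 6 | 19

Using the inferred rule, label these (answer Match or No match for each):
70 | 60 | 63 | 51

No match, Match, No match, No match

The pattern is that an item is 'Match' exactly when: multiple of 4.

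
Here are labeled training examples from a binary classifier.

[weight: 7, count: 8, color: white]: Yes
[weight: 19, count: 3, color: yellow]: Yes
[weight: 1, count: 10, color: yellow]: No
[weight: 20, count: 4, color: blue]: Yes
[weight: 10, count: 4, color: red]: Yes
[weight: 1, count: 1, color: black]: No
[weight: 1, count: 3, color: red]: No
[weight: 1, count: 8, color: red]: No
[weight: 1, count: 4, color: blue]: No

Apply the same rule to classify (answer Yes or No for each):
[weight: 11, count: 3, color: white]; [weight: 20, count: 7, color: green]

The classifier is using: weight ≥ 7.

Yes, Yes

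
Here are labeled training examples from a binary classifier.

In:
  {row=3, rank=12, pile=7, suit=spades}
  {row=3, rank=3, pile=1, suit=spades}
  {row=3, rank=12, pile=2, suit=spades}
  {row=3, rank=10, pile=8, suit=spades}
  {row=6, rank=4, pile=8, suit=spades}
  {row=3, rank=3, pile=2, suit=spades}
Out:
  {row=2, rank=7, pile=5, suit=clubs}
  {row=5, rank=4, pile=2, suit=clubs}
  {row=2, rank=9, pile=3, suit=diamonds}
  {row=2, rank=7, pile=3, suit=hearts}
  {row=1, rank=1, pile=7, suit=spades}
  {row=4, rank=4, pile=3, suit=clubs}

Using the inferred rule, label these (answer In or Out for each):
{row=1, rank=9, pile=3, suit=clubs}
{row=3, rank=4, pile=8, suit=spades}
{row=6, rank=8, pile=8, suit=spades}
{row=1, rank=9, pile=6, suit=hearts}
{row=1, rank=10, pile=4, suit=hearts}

The rule appears to be: suit is spades AND row ≥ 2.
{row=1, rank=9, pile=3, suit=clubs}: suit is clubs, row = 1 — does not fit, so Out. {row=3, rank=4, pile=8, suit=spades}: suit is spades, row = 3 — qualifies, so In. {row=6, rank=8, pile=8, suit=spades}: suit is spades, row = 6 — qualifies, so In. {row=1, rank=9, pile=6, suit=hearts}: suit is hearts, row = 1 — does not fit, so Out. {row=1, rank=10, pile=4, suit=hearts}: suit is hearts, row = 1 — does not fit, so Out.

Out, In, In, Out, Out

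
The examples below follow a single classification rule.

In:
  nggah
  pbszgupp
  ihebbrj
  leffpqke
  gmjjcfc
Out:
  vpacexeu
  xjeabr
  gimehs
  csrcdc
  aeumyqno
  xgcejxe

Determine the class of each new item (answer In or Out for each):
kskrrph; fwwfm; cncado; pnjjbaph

In, In, Out, In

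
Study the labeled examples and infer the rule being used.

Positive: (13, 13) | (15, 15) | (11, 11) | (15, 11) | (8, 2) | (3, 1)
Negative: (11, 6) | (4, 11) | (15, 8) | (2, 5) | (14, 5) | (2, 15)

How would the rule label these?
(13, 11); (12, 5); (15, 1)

Positive, Negative, Positive

The distinguishing property — sum is even — holds for all the 'Positive' cases and none of the 'Negative' cases.
(13, 11): 13+11 = 24, passes → Positive.
(12, 5): 12+5 = 17, doesn't qualify → Negative.
(15, 1): 15+1 = 16, passes → Positive.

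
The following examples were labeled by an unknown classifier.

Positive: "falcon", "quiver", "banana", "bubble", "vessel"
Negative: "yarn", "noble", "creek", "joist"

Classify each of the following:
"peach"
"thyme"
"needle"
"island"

One predicate separates the groups cleanly: length 6.
"peach" — length 5, hence Negative. "thyme" — length 5, hence Negative. "needle" — length 6, hence Positive. "island" — length 6, hence Positive.

Negative, Negative, Positive, Positive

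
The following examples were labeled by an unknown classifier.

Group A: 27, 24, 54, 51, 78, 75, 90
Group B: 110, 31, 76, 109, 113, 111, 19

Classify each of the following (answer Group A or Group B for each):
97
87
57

Group B, Group A, Group A

The pattern is that an item is 'Group A' exactly when: multiple of 3 AND at most 90.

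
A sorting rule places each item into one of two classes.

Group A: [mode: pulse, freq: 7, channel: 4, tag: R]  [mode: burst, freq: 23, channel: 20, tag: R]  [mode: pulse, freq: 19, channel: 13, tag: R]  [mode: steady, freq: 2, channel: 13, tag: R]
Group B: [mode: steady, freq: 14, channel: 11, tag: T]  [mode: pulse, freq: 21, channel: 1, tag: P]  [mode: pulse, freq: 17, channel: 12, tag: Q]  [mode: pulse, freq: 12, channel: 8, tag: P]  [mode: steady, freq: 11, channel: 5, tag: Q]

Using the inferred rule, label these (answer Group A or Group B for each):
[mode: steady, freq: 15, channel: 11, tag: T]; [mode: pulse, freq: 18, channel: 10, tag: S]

A rule that fits every label: tag is R — true of each 'Group A' example, false of each 'Group B' one.

Group B, Group B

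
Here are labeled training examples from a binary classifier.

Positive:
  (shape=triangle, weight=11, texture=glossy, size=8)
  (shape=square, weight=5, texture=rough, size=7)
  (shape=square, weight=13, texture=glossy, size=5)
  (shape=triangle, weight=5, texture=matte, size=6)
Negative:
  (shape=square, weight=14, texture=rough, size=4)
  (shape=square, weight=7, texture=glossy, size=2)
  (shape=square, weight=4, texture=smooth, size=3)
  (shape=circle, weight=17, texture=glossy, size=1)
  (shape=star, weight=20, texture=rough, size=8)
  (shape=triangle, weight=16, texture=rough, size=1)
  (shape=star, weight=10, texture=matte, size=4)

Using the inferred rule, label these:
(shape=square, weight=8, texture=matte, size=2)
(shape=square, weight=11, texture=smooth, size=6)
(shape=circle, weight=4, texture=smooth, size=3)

Negative, Positive, Negative

The classifier is using: weight ≤ 13 AND size ≥ 5.
(shape=square, weight=8, texture=matte, size=2) — weight = 8, size = 2, hence Negative. (shape=square, weight=11, texture=smooth, size=6) — weight = 11, size = 6, hence Positive. (shape=circle, weight=4, texture=smooth, size=3) — weight = 4, size = 3, hence Negative.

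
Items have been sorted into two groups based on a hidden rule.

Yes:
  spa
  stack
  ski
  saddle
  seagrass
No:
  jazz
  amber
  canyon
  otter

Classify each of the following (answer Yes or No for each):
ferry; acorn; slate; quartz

No, No, Yes, No

One predicate separates the groups cleanly: contains 's'.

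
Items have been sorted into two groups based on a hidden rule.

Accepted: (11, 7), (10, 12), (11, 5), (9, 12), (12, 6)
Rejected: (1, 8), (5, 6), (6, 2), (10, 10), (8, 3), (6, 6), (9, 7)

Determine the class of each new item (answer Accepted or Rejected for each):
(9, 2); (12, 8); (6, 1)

Every 'Accepted' example satisfies: max ≥ 11. None of the 'Rejected' examples do.
(9, 2): Rejected (max 9). (12, 8): Accepted (max 12). (6, 1): Rejected (max 6).

Rejected, Accepted, Rejected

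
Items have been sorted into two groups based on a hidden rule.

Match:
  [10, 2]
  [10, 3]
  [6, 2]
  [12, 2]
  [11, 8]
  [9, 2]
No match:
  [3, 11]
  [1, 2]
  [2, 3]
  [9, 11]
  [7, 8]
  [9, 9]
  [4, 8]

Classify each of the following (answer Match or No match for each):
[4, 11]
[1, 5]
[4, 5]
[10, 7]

No match, No match, No match, Match

The pattern is that an item is 'Match' exactly when: first > second.
[4, 11]: 4 < 11, doesn't match → No match. [1, 5]: 1 < 5, doesn't match → No match. [4, 5]: 4 < 5, doesn't match → No match. [10, 7]: 10 > 7, matches → Match.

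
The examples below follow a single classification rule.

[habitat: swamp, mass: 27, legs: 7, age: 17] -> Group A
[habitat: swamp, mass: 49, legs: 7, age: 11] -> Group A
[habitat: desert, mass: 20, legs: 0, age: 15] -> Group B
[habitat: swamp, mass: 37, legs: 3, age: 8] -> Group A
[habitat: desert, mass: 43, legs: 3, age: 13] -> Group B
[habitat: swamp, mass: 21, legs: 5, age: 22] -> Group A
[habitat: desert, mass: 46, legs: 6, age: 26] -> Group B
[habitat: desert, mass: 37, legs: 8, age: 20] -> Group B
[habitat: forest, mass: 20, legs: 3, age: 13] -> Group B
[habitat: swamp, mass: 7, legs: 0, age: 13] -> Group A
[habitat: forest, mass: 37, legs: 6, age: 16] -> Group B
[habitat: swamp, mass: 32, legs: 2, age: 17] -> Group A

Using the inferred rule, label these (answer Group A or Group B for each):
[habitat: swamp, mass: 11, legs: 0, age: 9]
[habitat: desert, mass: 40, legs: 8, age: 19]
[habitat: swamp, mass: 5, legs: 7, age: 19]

Group A, Group B, Group A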